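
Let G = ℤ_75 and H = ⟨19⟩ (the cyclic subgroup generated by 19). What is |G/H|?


|⟨19⟩| = n / gcd(19, 75) = 75 / 1 = 75
H is normal (ℤ_75 is abelian).
|G/H| = |G| / |H| = 75 / 75 = 1

|G/H| = 1


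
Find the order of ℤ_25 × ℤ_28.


|A × B| = |A| · |B|
|ℤ_25 × ℤ_28| = 25 × 28 = 700

|ℤ_25 × ℤ_28| = 700


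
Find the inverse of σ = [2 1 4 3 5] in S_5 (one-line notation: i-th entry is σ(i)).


To find σ⁻¹, swap domain and range:
σ(1) = 2 → σ⁻¹(2) = 1
σ(2) = 1 → σ⁻¹(1) = 2
σ(3) = 4 → σ⁻¹(4) = 3
σ(4) = 3 → σ⁻¹(3) = 4
σ(5) = 5 → σ⁻¹(5) = 5

σ⁻¹ = [2 1 4 3 5]


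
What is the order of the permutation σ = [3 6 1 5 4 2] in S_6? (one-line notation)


Cycle decomposition: (1 3) (2 6) (4 5)
Cycle lengths: 2, 2, 2
Order = lcm(2, 2, 2) = 2

ord(σ) = 2


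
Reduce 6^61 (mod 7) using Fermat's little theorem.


Fermat's little theorem: if p is prime and gcd(a,p)=1, then a^(p-1) ≡ 1 (mod p)
p = 7 is prime, gcd(6,7) = 1
Reduce exponent: 61 mod 6 = 1
So 6^61 ≡ 6^1 (mod 7)
6^1 mod 7 = 6

6^61 ≡ 6 (mod 7)


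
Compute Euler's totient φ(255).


Factor n: 255 = 3 × 5 × 17
φ(n) = n · ∏(1 - 1/p) over distinct primes p | n
φ(255) = 255 · (1 - 1/3) · (1 - 1/5) · (1 - 1/17) = 128

φ(255) = 128


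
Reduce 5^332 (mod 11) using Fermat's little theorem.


Fermat's little theorem: if p is prime and gcd(a,p)=1, then a^(p-1) ≡ 1 (mod p)
p = 11 is prime, gcd(5,11) = 1
Reduce exponent: 332 mod 10 = 2
So 5^332 ≡ 5^2 (mod 11)
5^2 mod 11 = 3

5^332 ≡ 3 (mod 11)


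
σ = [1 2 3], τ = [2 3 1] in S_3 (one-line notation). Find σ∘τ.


σ∘τ: apply τ first, then σ
1 →τ 2 →σ 2
2 →τ 3 →σ 3
3 →τ 1 →σ 1

σ∘τ = [2 3 1]


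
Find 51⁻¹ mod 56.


Use the extended Euclidean algorithm to write 1 = 51·s + 56·t; then s mod 56 is the inverse.
Euclidean algorithm:
  51 = 0·56 + 51
  56 = 1·51 + 5
  51 = 10·5 + 1
  5 = 5·1 + 0
gcd(51,56) = 1
Back-substitution gives: 51·(11) + 56·(-10) = 1
So 51⁻¹ ≡ 11 ≡ 11 (mod 56)
Check: 51 × 11 = 561 ≡ 1 (mod 56) ✓

51⁻¹ ≡ 11 (mod 56)


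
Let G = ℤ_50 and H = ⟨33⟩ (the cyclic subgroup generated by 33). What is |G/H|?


|⟨33⟩| = n / gcd(33, 50) = 50 / 1 = 50
H is normal (ℤ_50 is abelian).
|G/H| = |G| / |H| = 50 / 50 = 1

|G/H| = 1


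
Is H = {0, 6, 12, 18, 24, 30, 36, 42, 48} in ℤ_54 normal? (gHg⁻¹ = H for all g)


H = {0, 6, 12, 18, 24, 30, 36, 42, 48} in ℤ_54
ℤ_54 is abelian; every subgroup of an abelian group is normal

Yes, normal subgroup


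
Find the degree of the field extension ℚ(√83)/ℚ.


√83 has minimal polynomial x² - 83 (irreducible over ℚ since 83 is squarefree)

[ℚ(√83)/ℚ] = 2


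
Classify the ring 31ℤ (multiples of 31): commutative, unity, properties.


31ℤ is a commutative ring under +,× but has no multiplicative identity (1 ∉ 31ℤ); it has no zero divisors, but without unity it is not an integral domain
Commutative: Yes
Integral domain: No
Has unity: No

31ℤ (multiples of 31): Commutative=Yes, Unity=No


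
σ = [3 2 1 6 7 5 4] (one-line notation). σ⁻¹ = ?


To find σ⁻¹, swap domain and range:
σ(1) = 3 → σ⁻¹(3) = 1
σ(2) = 2 → σ⁻¹(2) = 2
σ(3) = 1 → σ⁻¹(1) = 3
σ(4) = 6 → σ⁻¹(6) = 4
σ(5) = 7 → σ⁻¹(7) = 5
σ(6) = 5 → σ⁻¹(5) = 6
σ(7) = 4 → σ⁻¹(4) = 7

σ⁻¹ = [3 2 1 7 6 4 5]


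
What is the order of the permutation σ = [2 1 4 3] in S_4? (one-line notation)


Cycle decomposition: (1 2) (3 4)
Cycle lengths: 2, 2
Order = lcm(2, 2) = 2

ord(σ) = 2


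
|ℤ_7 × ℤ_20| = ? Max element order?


|ℤ_7 × ℤ_20| = 7 × 20 = 140
Max element order = lcm(7,20) = 140
Cyclic? Yes (gcd=1)

|ℤ_7×ℤ_20| = 140, max element order = 140


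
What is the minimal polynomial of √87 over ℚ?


√87 satisfies x² - 87 = 0, irreducible over ℚ since 87 is squarefree

Minimal polynomial: x² - 87


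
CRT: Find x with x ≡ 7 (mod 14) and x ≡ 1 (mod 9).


m₁ = 14, m₂ = 9, gcd = 1, so CRT applies. M = m₁·m₂ = 126
Let M₁ = M/m₁ = 9, M₂ = M/m₂ = 14
Find y₁ ≡ M₁⁻¹ (mod m₁): 9⁻¹ ≡ 11 (mod 14)
Find y₂ ≡ M₂⁻¹ (mod m₂): 14⁻¹ ≡ 2 (mod 9)
x = a₁·M₁·y₁ + a₂·M₂·y₂ = 7·9·11 + 1·14·2 = 721
Reduce mod 126: x ≡ 91
Check: 91 mod 14 = 7 ✓, 91 mod 9 = 1 ✓

x ≡ 91 (mod 126)


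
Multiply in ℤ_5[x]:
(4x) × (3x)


Expand and collect like terms; reduce coefficients mod 5:
x^0: 0·0 = 0 ≡ 0 (mod 5)
x^1: 0·3 + 4·0 = 0 ≡ 0 (mod 5)
x^2: 4·3 = 12 ≡ 2 (mod 5)
Result: 2x^2

f · g = 2x^2


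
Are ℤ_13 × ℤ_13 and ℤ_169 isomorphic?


Comparing ℤ_13 × ℤ_13 and ℤ_169:
gcd(13,13) = 13 ≠ 1. Max element order in ℤ_13×ℤ_13 is lcm(13,13) = 13 < 169, so it has no element of order 169

No, ℤ_13 × ℤ_13 ≇ ℤ_169


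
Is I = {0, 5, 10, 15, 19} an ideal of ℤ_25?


Check ideal conditions for I = {0, 5, 10, 15, 19} in ℤ_25:
(1) I is an additive subgroup? No
(2) For r ∈ ℤ_25 and a ∈ I: r·a ∈ I? No  [counterexample: r=2, a=10, r·a mod 25 = 20 ∉ I]

No, I is not an ideal of ℤ_25


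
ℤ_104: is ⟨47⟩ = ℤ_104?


g generates ℤ_n iff gcd(g, n) = 1
gcd(47, 104) = 1
Since gcd = 1, 47 is a generator.

Yes, 47 generates ℤ_104


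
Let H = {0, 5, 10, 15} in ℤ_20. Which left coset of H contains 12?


12 + H = {12 + h (mod 20) : h ∈ H}
12+0=12, 12+5=17, 12+10=2, 12+15=7
12 + H = {2, 7, 12, 17} = 2 + H

12 + H = {2, 7, 12, 17}


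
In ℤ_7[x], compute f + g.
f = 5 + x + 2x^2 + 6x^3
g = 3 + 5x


Add coefficients mod 7:
x^0: 5 + 3 = 1 (mod 7)
x^1: 1 + 5 = 6 (mod 7)
x^2: 2 + 0 = 2 (mod 7)
x^3: 6 + 0 = 6 (mod 7)
Result: 1 + 6x + 2x^2 + 6x^3

f + g = 1 + 6x + 2x^2 + 6x^3


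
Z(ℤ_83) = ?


Z(G) = {g ∈ G | gx = xg for all x ∈ G}
ℤ_83 is abelian, so Z(G) = G

Z(ℤ_83) = ℤ_83


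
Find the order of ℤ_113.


ℤ_n has n elements.

|ℤ_113| = 113


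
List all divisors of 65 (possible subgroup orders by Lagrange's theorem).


Lagrange's theorem: |H| divides |G|
|G| = 65
Divisors of 65: 1, 5, 13, 65

Possible subgroup orders: {1, 5, 13, 65}


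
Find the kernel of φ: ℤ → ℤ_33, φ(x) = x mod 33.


Kernel = preimage of identity
ker(φ) = {x ∈ ℤ : x ≡ 0 (mod 33)} = 33ℤ = {0, ±33, ±66, ...}

ker(φ) = 33ℤ


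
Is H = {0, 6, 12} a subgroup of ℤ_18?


Subgroup test for H = {0, 6, 12} in (ℤ_18, +):
(1) 0 ∈ H? Yes
(2) Closure: for all a,b ∈ H, (a+b) mod 18 ∈ H? Yes
(3) Inverses: for all a ∈ H, -a mod 18 ∈ H? Yes

Yes, H is a subgroup of ℤ_18


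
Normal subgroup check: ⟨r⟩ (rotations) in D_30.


H = ⟨r⟩ (rotations) in D_30
The rotation subgroup ⟨r⟩ has index 2 in D_30, so it is normal

Yes, normal subgroup


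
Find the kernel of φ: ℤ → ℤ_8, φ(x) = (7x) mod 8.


Kernel = preimage of identity
ker(φ) = {x ∈ ℤ : 7x ≡ 0 (mod 8)}. gcd(7,8) = 1, so 7x ≡ 0 (mod 8) ⟺ x ≡ 0 (mod 8/1 = 8). Hence ker(φ) = 8ℤ

ker(φ) = 8ℤ


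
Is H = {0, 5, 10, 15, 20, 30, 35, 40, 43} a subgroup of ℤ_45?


Subgroup test for H = {0, 5, 10, 15, 20, 30, 35, 40, 43} in (ℤ_45, +):
(1) 0 ∈ H? Yes
(2) Closure: for all a,b ∈ H, (a+b) mod 45 ∈ H? No  [counterexample: 5 + 20 = 25 ∉ H]
(3) Inverses: for all a ∈ H, -a mod 45 ∈ H? No

No, H is not a subgroup of ℤ_45


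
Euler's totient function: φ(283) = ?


Factor n: 283 = 283
φ(n) = n · ∏(1 - 1/p) over distinct primes p | n
φ(283) = 283 · (1 - 1/283) = 282

φ(283) = 282


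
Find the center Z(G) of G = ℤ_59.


Z(G) = {g ∈ G | gx = xg for all x ∈ G}
ℤ_59 is abelian, so Z(G) = G

Z(ℤ_59) = ℤ_59


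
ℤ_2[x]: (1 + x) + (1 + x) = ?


Add coefficients mod 2:
x^0: 1 + 1 = 0 (mod 2)
x^1: 1 + 1 = 0 (mod 2)
Result: 0

f + g = 0


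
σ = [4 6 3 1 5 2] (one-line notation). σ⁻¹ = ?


To find σ⁻¹, swap domain and range:
σ(1) = 4 → σ⁻¹(4) = 1
σ(2) = 6 → σ⁻¹(6) = 2
σ(3) = 3 → σ⁻¹(3) = 3
σ(4) = 1 → σ⁻¹(1) = 4
σ(5) = 5 → σ⁻¹(5) = 5
σ(6) = 2 → σ⁻¹(2) = 6

σ⁻¹ = [4 6 3 1 5 2]


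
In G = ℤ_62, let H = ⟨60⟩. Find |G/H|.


|⟨60⟩| = n / gcd(60, 62) = 62 / 2 = 31
H is normal (ℤ_62 is abelian).
|G/H| = |G| / |H| = 62 / 31 = 2

|G/H| = 2


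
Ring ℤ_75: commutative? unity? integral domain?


ℤ_75 is a commutative ring with unity 1; 75 = 3×25 is composite, so 3·25 ≡ 0 gives zero divisors (not an integral domain)
Commutative: Yes
Integral domain: No
Has unity: Yes

ℤ_75: Commutative=Yes, Unity=Yes


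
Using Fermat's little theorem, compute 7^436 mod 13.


Fermat's little theorem: if p is prime and gcd(a,p)=1, then a^(p-1) ≡ 1 (mod p)
p = 13 is prime, gcd(7,13) = 1
Reduce exponent: 436 mod 12 = 4
So 7^436 ≡ 7^4 (mod 13)
7^4 mod 13 = 9

7^436 ≡ 9 (mod 13)


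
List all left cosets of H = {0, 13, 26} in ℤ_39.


H = {0, 13, 26}, |H| = 3
Number of cosets = |G|/|H| = 39/3 = 13
0 + H = {0, 13, 26}
1 + H = {1, 14, 27}
2 + H = {2, 15, 28}
3 + H = {3, 16, 29}
4 + H = {4, 17, 30}
5 + H = {5, 18, 31}
6 + H = {6, 19, 32}
7 + H = {7, 20, 33}
8 + H = {8, 21, 34}
9 + H = {9, 22, 35}
10 + H = {10, 23, 36}
11 + H = {11, 24, 37}
12 + H = {12, 25, 38}

Cosets: 0+H={0,13,26}; 1+H={1,14,27}; 2+H={2,15,28}; 3+H={3,16,29}; 4+H={4,17,30}; 5+H={5,18,31}; 6+H={6,19,32}; 7+H={7,20,33}; 8+H={8,21,34}; 9+H={9,22,35}; 10+H={10,23,36}; 11+H={11,24,37}; 12+H={12,25,38}


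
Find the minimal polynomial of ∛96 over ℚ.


∛96 satisfies x³ - 96 = 0, irreducible over ℚ (no rational root; 96 is not a perfect cube)

Minimal polynomial: x³ - 96


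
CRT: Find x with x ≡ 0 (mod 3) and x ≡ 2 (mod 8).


m₁ = 3, m₂ = 8, gcd = 1, so CRT applies. M = m₁·m₂ = 24
Let M₁ = M/m₁ = 8, M₂ = M/m₂ = 3
Find y₁ ≡ M₁⁻¹ (mod m₁): 8⁻¹ ≡ 2 (mod 3)
Find y₂ ≡ M₂⁻¹ (mod m₂): 3⁻¹ ≡ 3 (mod 8)
x = a₁·M₁·y₁ + a₂·M₂·y₂ = 0·8·2 + 2·3·3 = 18
Reduce mod 24: x ≡ 18
Check: 18 mod 3 = 0 ✓, 18 mod 8 = 2 ✓

x ≡ 18 (mod 24)


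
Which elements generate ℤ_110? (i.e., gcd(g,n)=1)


g generates ℤ_n iff gcd(g,n) = 1
Prime factors of 110: 2, 5, 11
Generators are g ∈ {1,...,109} not divisible by any of these primes.
Generators: {1, 3, 7, 9, 13, 17, 19, 21, 23, 27, 29, 31, 37, 39, 41, 43, 47, 49, 51, 53, 57, 59, 61, 63, 67, 69, 71, 73, 79, 81, 83, 87, 89, 91, 93, 97, 101, 103, 107, 109}
Number of generators = φ(110) = 40

Generators of ℤ_110 = {1, 3, 7, 9, 13, 17, 19, 21, 23, 27, 29, 31, 37, 39, 41, 43, 47, 49, 51, 53, 57, 59, 61, 63, 67, 69, 71, 73, 79, 81, 83, 87, 89, 91, 93, 97, 101, 103, 107, 109}


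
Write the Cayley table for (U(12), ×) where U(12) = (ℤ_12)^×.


Elements: {1, 5, 7, 11}
Operation: multiplication mod 12
Entry (a, b) = (a × b) mod 12

Cayley table:
   |  1 |  5 |  7 | 11
 1 |  1 |  5 |  7 | 11
 5 |  5 |  1 | 11 |  7
 7 |  7 | 11 |  1 |  5
11 | 11 |  7 |  5 |  1


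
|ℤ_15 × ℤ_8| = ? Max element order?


|ℤ_15 × ℤ_8| = 15 × 8 = 120
Max element order = lcm(15,8) = 120
Cyclic? Yes (gcd=1)

|ℤ_15×ℤ_8| = 120, max element order = 120


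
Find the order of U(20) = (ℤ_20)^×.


U(n) is the group of units mod n; |U(n)| = φ(n)
|U(20)| = φ(20) = 8

|U(20) = (ℤ_20)^×| = 8


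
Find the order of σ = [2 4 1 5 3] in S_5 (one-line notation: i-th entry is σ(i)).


Cycle decomposition: (1 2 4 5 3)
Cycle lengths: 5
Order = lcm(5) = 5

ord(σ) = 5


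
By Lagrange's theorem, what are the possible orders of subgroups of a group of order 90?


Lagrange's theorem: |H| divides |G|
|G| = 90
Divisors of 90: 1, 2, 3, 5, 6, 9, 10, 15, 18, 30, 45, 90

Possible subgroup orders: {1, 2, 3, 5, 6, 9, 10, 15, 18, 30, 45, 90}


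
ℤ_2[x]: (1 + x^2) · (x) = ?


Expand and collect like terms; reduce coefficients mod 2:
x^0: 1·0 = 0 ≡ 0 (mod 2)
x^1: 1·1 + 0·0 = 1 ≡ 1 (mod 2)
x^2: 0·1 + 1·0 = 0 ≡ 0 (mod 2)
x^3: 1·1 = 1 ≡ 1 (mod 2)
Result: x + x^3

f · g = x + x^3


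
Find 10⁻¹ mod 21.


Use the extended Euclidean algorithm to write 1 = 10·s + 21·t; then s mod 21 is the inverse.
Euclidean algorithm:
  10 = 0·21 + 10
  21 = 2·10 + 1
  10 = 10·1 + 0
gcd(10,21) = 1
Back-substitution gives: 10·(-2) + 21·(1) = 1
So 10⁻¹ ≡ -2 ≡ 19 (mod 21)
Check: 10 × 19 = 190 ≡ 1 (mod 21) ✓

10⁻¹ ≡ 19 (mod 21)


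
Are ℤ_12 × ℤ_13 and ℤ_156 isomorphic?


Comparing ℤ_12 × ℤ_13 and ℤ_156:
gcd(12,13) = 1, so ℤ_12 × ℤ_13 ≅ ℤ_156 (CRT)

Yes, ℤ_12 × ℤ_13 ≅ ℤ_156


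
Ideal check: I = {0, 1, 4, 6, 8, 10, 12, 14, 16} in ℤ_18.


Check ideal conditions for I = {0, 1, 4, 6, 8, 10, 12, 14, 16} in ℤ_18:
(1) I is an additive subgroup? No
(2) For r ∈ ℤ_18 and a ∈ I: r·a ∈ I? No  [counterexample: r=2, a=1, r·a mod 18 = 2 ∉ I]

No, I is not an ideal of ℤ_18


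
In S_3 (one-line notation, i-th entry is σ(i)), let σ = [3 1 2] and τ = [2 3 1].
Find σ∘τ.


σ∘τ: apply τ first, then σ
1 →τ 2 →σ 1
2 →τ 3 →σ 2
3 →τ 1 →σ 3

σ∘τ = [1 2 3]


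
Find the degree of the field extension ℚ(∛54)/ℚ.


∛54 has minimal polynomial x³ - 54 (irreducible over ℚ since 54 is not a perfect cube)

[ℚ(∛54)/ℚ] = 3


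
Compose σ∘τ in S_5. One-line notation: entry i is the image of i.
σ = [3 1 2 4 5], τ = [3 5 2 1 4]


σ∘τ: apply τ first, then σ
1 →τ 3 →σ 2
2 →τ 5 →σ 5
3 →τ 2 →σ 1
4 →τ 1 →σ 3
5 →τ 4 →σ 4

σ∘τ = [2 5 1 3 4]


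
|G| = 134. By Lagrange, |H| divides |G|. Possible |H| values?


Lagrange's theorem: |H| divides |G|
|G| = 134
Divisors of 134: 1, 2, 67, 134

Possible subgroup orders: {1, 2, 67, 134}


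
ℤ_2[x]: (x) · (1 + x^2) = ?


Expand and collect like terms; reduce coefficients mod 2:
x^0: 0·1 = 0 ≡ 0 (mod 2)
x^1: 0·0 + 1·1 = 1 ≡ 1 (mod 2)
x^2: 0·1 + 1·0 = 0 ≡ 0 (mod 2)
x^3: 1·1 = 1 ≡ 1 (mod 2)
Result: x + x^3

f · g = x + x^3


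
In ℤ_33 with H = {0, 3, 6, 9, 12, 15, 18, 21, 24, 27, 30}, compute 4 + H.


4 + H = {4 + h (mod 33) : h ∈ H}
4+0=4, 4+3=7, 4+6=10, 4+9=13, 4+12=16, 4+15=19, 4+18=22, 4+21=25, 4+24=28, 4+27=31, 4+30=1
4 + H = {1, 4, 7, 10, 13, 16, 19, 22, 25, 28, 31} = 1 + H

4 + H = {1, 4, 7, 10, 13, 16, 19, 22, 25, 28, 31}


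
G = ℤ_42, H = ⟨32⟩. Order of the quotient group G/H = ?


|⟨32⟩| = n / gcd(32, 42) = 42 / 2 = 21
H is normal (ℤ_42 is abelian).
|G/H| = |G| / |H| = 42 / 21 = 2

|G/H| = 2


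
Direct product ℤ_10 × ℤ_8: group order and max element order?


|ℤ_10 × ℤ_8| = 10 × 8 = 80
Max element order = lcm(10,8) = 40
Cyclic? No (gcd=2)

|ℤ_10×ℤ_8| = 80, max element order = 40


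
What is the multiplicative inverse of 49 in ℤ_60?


Use the extended Euclidean algorithm to write 1 = 49·s + 60·t; then s mod 60 is the inverse.
Euclidean algorithm:
  49 = 0·60 + 49
  60 = 1·49 + 11
  49 = 4·11 + 5
  11 = 2·5 + 1
  5 = 5·1 + 0
gcd(49,60) = 1
Back-substitution gives: 49·(-11) + 60·(9) = 1
So 49⁻¹ ≡ -11 ≡ 49 (mod 60)
Check: 49 × 49 = 2401 ≡ 1 (mod 60) ✓

49⁻¹ ≡ 49 (mod 60)


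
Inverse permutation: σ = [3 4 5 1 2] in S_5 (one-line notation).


To find σ⁻¹, swap domain and range:
σ(1) = 3 → σ⁻¹(3) = 1
σ(2) = 4 → σ⁻¹(4) = 2
σ(3) = 5 → σ⁻¹(5) = 3
σ(4) = 1 → σ⁻¹(1) = 4
σ(5) = 2 → σ⁻¹(2) = 5

σ⁻¹ = [4 5 1 2 3]


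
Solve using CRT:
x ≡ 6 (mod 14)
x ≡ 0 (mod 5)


m₁ = 14, m₂ = 5, gcd = 1, so CRT applies. M = m₁·m₂ = 70
Let M₁ = M/m₁ = 5, M₂ = M/m₂ = 14
Find y₁ ≡ M₁⁻¹ (mod m₁): 5⁻¹ ≡ 3 (mod 14)
Find y₂ ≡ M₂⁻¹ (mod m₂): 14⁻¹ ≡ 4 (mod 5)
x = a₁·M₁·y₁ + a₂·M₂·y₂ = 6·5·3 + 0·14·4 = 90
Reduce mod 70: x ≡ 20
Check: 20 mod 14 = 6 ✓, 20 mod 5 = 0 ✓

x ≡ 20 (mod 70)


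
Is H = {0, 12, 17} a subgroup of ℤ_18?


Subgroup test for H = {0, 12, 17} in (ℤ_18, +):
(1) 0 ∈ H? Yes
(2) Closure: for all a,b ∈ H, (a+b) mod 18 ∈ H? No  [counterexample: 12 + 12 = 6 ∉ H]
(3) Inverses: for all a ∈ H, -a mod 18 ∈ H? No

No, H is not a subgroup of ℤ_18


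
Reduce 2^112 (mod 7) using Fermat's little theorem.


Fermat's little theorem: if p is prime and gcd(a,p)=1, then a^(p-1) ≡ 1 (mod p)
p = 7 is prime, gcd(2,7) = 1
Reduce exponent: 112 mod 6 = 4
So 2^112 ≡ 2^4 (mod 7)
2^4 mod 7 = 2

2^112 ≡ 2 (mod 7)


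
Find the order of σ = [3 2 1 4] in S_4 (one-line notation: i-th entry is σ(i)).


Cycle decomposition: (1 3)
Cycle lengths: 2
Order = lcm(2) = 2

ord(σ) = 2


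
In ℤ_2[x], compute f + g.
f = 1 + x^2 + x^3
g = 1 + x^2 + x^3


Add coefficients mod 2:
x^0: 1 + 1 = 0 (mod 2)
x^1: 0 + 0 = 0 (mod 2)
x^2: 1 + 1 = 0 (mod 2)
x^3: 1 + 1 = 0 (mod 2)
Result: 0

f + g = 0


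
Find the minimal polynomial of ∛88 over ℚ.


∛88 satisfies x³ - 88 = 0, irreducible over ℚ (no rational root; 88 is not a perfect cube)

Minimal polynomial: x³ - 88


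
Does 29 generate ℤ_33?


g generates ℤ_n iff gcd(g, n) = 1
gcd(29, 33) = 1
Since gcd = 1, 29 is a generator.

Yes, 29 generates ℤ_33


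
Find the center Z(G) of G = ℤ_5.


Z(G) = {g ∈ G | gx = xg for all x ∈ G}
ℤ_5 is abelian, so Z(G) = G

Z(ℤ_5) = ℤ_5


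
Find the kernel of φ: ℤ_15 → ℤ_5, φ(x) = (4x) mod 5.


Kernel = preimage of identity
ker(φ) = {x ∈ ℤ_15 : 4x ≡ 0 (mod 5)}. Since 5 | 15, φ is well-defined. The kernel is the cyclic subgroup ⟨5⟩ of ℤ_15 (order 3), i.e. {0, 5, 10}

ker(φ) = {0, 5, 10}


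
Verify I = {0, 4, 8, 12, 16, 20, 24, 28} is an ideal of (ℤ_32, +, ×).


Check ideal conditions for I = {0, 4, 8, 12, 16, 20, 24, 28} in ℤ_32:
(1) I is an additive subgroup? Yes
(2) For r ∈ ℤ_32 and a ∈ I: r·a ∈ I? Yes

Yes, I is an ideal of ℤ_32


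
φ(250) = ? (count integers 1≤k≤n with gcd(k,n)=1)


Factor n: 250 = 2 × 5^3
φ(n) = n · ∏(1 - 1/p) over distinct primes p | n
φ(250) = 250 · (1 - 1/2) · (1 - 1/5) = 100

φ(250) = 100


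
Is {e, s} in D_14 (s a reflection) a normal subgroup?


H = {e, s} in D_14 (s a reflection)
r·s·r⁻¹ = sr⁻² ≠ s for n ≥ 3, so {e, s} is not closed under conjugation

No, not a normal subgroup


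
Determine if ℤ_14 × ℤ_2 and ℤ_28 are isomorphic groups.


Comparing ℤ_14 × ℤ_2 and ℤ_28:
gcd(14,2) = 2 ≠ 1. Max element order in ℤ_14×ℤ_2 is lcm(14,2) = 14 < 28, so it has no element of order 28

No, ℤ_14 × ℤ_2 ≇ ℤ_28


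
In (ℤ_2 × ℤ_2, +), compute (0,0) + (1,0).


Operation: componentwise addition mod (2, 2)
(0,0) + (1,0) = ((a₁+b₁) mod 2, (a₂+b₂) mod 2) with a = (0,0), b = (1,0)

(0,0) + (1,0) = (1,0)


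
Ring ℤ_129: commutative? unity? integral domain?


ℤ_129 is a commutative ring with unity 1; 129 = 3×43 is composite, so 3·43 ≡ 0 gives zero divisors (not an integral domain)
Commutative: Yes
Integral domain: No
Has unity: Yes

ℤ_129: Commutative=Yes, Unity=Yes


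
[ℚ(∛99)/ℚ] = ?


∛99 has minimal polynomial x³ - 99 (irreducible over ℚ since 99 is not a perfect cube)

[ℚ(∛99)/ℚ] = 3


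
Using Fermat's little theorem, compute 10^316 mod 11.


Fermat's little theorem: if p is prime and gcd(a,p)=1, then a^(p-1) ≡ 1 (mod p)
p = 11 is prime, gcd(10,11) = 1
Reduce exponent: 316 mod 10 = 6
So 10^316 ≡ 10^6 (mod 11)
10^6 mod 11 = 1

10^316 ≡ 1 (mod 11)


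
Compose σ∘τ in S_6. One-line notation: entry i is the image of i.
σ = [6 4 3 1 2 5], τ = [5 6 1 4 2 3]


σ∘τ: apply τ first, then σ
1 →τ 5 →σ 2
2 →τ 6 →σ 5
3 →τ 1 →σ 6
4 →τ 4 →σ 1
5 →τ 2 →σ 4
6 →τ 3 →σ 3

σ∘τ = [2 5 6 1 4 3]


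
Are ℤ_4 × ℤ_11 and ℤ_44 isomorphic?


Comparing ℤ_4 × ℤ_11 and ℤ_44:
gcd(4,11) = 1, so ℤ_4 × ℤ_11 ≅ ℤ_44 (CRT)

Yes, ℤ_4 × ℤ_11 ≅ ℤ_44


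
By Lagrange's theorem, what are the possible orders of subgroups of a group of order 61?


Lagrange's theorem: |H| divides |G|
|G| = 61
Divisors of 61: 1, 61

Possible subgroup orders: {1, 61}


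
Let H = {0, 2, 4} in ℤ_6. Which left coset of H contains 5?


5 + H = {5 + h (mod 6) : h ∈ H}
5+0=5, 5+2=1, 5+4=3
5 + H = {1, 3, 5} = 1 + H

5 + H = {1, 3, 5}


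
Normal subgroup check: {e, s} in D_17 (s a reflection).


H = {e, s} in D_17 (s a reflection)
r·s·r⁻¹ = sr⁻² ≠ s for n ≥ 3, so {e, s} is not closed under conjugation

No, not a normal subgroup


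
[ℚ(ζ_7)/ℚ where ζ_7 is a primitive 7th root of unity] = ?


[ℚ(ζ_n):ℚ] = deg Φ_n(x) = φ(n). Here φ(7) = 6

[ℚ(ζ_7)/ℚ where ζ_7 is a primitive 7th root of unity] = 6


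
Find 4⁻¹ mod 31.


Use the extended Euclidean algorithm to write 1 = 4·s + 31·t; then s mod 31 is the inverse.
Euclidean algorithm:
  4 = 0·31 + 4
  31 = 7·4 + 3
  4 = 1·3 + 1
  3 = 3·1 + 0
gcd(4,31) = 1
Back-substitution gives: 4·(8) + 31·(-1) = 1
So 4⁻¹ ≡ 8 ≡ 8 (mod 31)
Check: 4 × 8 = 32 ≡ 1 (mod 31) ✓

4⁻¹ ≡ 8 (mod 31)


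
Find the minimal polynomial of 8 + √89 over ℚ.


Let α = 8 + √89. Then α - 8 = √89, so (α - 8)² = 89, giving α² - 16α - 25 = 0. Degree 2 and α ∉ ℚ, so this is the minimal polynomial.

Minimal polynomial: x² - 16x - 25


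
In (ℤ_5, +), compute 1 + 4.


Operation: addition mod 5
1 + 4 = (a + b) mod 5 with a = 1, b = 4

1 + 4 = 0


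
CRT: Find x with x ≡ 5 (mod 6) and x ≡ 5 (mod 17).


m₁ = 6, m₂ = 17, gcd = 1, so CRT applies. M = m₁·m₂ = 102
Let M₁ = M/m₁ = 17, M₂ = M/m₂ = 6
Find y₁ ≡ M₁⁻¹ (mod m₁): 17⁻¹ ≡ 5 (mod 6)
Find y₂ ≡ M₂⁻¹ (mod m₂): 6⁻¹ ≡ 3 (mod 17)
x = a₁·M₁·y₁ + a₂·M₂·y₂ = 5·17·5 + 5·6·3 = 515
Reduce mod 102: x ≡ 5
Check: 5 mod 6 = 5 ✓, 5 mod 17 = 5 ✓

x ≡ 5 (mod 102)


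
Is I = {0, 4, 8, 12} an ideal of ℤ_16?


Check ideal conditions for I = {0, 4, 8, 12} in ℤ_16:
(1) I is an additive subgroup? Yes
(2) For r ∈ ℤ_16 and a ∈ I: r·a ∈ I? Yes

Yes, I is an ideal of ℤ_16


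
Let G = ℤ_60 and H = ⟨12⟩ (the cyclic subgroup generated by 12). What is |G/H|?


|⟨12⟩| = n / gcd(12, 60) = 60 / 12 = 5
H is normal (ℤ_60 is abelian).
|G/H| = |G| / |H| = 60 / 5 = 12

|G/H| = 12


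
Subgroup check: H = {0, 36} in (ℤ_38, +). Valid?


Subgroup test for H = {0, 36} in (ℤ_38, +):
(1) 0 ∈ H? Yes
(2) Closure: for all a,b ∈ H, (a+b) mod 38 ∈ H? No  [counterexample: 36 + 36 = 34 ∉ H]
(3) Inverses: for all a ∈ H, -a mod 38 ∈ H? No

No, H is not a subgroup of ℤ_38


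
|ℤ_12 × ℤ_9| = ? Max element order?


|ℤ_12 × ℤ_9| = 12 × 9 = 108
Max element order = lcm(12,9) = 36
Cyclic? No (gcd=3)

|ℤ_12×ℤ_9| = 108, max element order = 36


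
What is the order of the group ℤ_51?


ℤ_n has n elements.

|ℤ_51| = 51


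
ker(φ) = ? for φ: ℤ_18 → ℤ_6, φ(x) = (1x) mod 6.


Kernel = preimage of identity
ker(φ) = {x ∈ ℤ_18 : 1x ≡ 0 (mod 6)}. Since 6 | 18, φ is well-defined. The kernel is the cyclic subgroup ⟨6⟩ of ℤ_18 (order 3), i.e. {0, 6, 12}

ker(φ) = {0, 6, 12}


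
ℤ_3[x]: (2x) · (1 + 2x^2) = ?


Expand and collect like terms; reduce coefficients mod 3:
x^0: 0·1 = 0 ≡ 0 (mod 3)
x^1: 0·0 + 2·1 = 2 ≡ 2 (mod 3)
x^2: 0·2 + 2·0 = 0 ≡ 0 (mod 3)
x^3: 2·2 = 4 ≡ 1 (mod 3)
Result: 2x + x^3

f · g = 2x + x^3


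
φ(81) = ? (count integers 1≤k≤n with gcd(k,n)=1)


Factor n: 81 = 3^4
φ(n) = n · ∏(1 - 1/p) over distinct primes p | n
φ(81) = 81 · (1 - 1/3) = 54

φ(81) = 54


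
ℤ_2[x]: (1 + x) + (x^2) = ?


Add coefficients mod 2:
x^0: 1 + 0 = 1 (mod 2)
x^1: 1 + 0 = 1 (mod 2)
x^2: 0 + 1 = 1 (mod 2)
Result: 1 + x + x^2

f + g = 1 + x + x^2


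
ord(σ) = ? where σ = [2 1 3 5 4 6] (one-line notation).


Cycle decomposition: (1 2) (4 5)
Cycle lengths: 2, 2
Order = lcm(2, 2) = 2

ord(σ) = 2


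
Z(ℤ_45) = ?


Z(G) = {g ∈ G | gx = xg for all x ∈ G}
ℤ_45 is abelian, so Z(G) = G

Z(ℤ_45) = ℤ_45


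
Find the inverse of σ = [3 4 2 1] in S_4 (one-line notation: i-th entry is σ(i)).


To find σ⁻¹, swap domain and range:
σ(1) = 3 → σ⁻¹(3) = 1
σ(2) = 4 → σ⁻¹(4) = 2
σ(3) = 2 → σ⁻¹(2) = 3
σ(4) = 1 → σ⁻¹(1) = 4

σ⁻¹ = [4 3 1 2]


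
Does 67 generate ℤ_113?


g generates ℤ_n iff gcd(g, n) = 1
gcd(67, 113) = 1
Since gcd = 1, 67 is a generator.

Yes, 67 generates ℤ_113


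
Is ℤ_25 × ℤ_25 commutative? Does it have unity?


Direct product ring; commutative with unity (1,1); but (1,0)·(0,1) = (0,0) gives zero divisors, so not an integral domain
Commutative: Yes
Integral domain: No
Has unity: Yes

ℤ_25 × ℤ_25: Commutative=Yes, Unity=Yes


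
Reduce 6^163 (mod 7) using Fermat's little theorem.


Fermat's little theorem: if p is prime and gcd(a,p)=1, then a^(p-1) ≡ 1 (mod p)
p = 7 is prime, gcd(6,7) = 1
Reduce exponent: 163 mod 6 = 1
So 6^163 ≡ 6^1 (mod 7)
6^1 mod 7 = 6

6^163 ≡ 6 (mod 7)


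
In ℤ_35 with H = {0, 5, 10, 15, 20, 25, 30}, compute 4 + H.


4 + H = {4 + h (mod 35) : h ∈ H}
4+0=4, 4+5=9, 4+10=14, 4+15=19, 4+20=24, 4+25=29, 4+30=34

4 + H = {4, 9, 14, 19, 24, 29, 34}


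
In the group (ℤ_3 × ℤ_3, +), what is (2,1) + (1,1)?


Operation: componentwise addition mod (3, 3)
(2,1) + (1,1) = ((a₁+b₁) mod 3, (a₂+b₂) mod 3) with a = (2,1), b = (1,1)

(2,1) + (1,1) = (0,2)


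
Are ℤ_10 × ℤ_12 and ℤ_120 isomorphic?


Comparing ℤ_10 × ℤ_12 and ℤ_120:
gcd(10,12) = 2 ≠ 1. Max element order in ℤ_10×ℤ_12 is lcm(10,12) = 60 < 120, so it has no element of order 120

No, ℤ_10 × ℤ_12 ≇ ℤ_120


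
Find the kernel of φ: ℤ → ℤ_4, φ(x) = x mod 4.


Kernel = preimage of identity
ker(φ) = {x ∈ ℤ : x ≡ 0 (mod 4)} = 4ℤ = {0, ±4, ±8, ...}

ker(φ) = 4ℤ


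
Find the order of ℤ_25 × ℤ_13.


|A × B| = |A| · |B|
|ℤ_25 × ℤ_13| = 25 × 13 = 325

|ℤ_25 × ℤ_13| = 325


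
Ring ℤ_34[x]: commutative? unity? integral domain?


ℤ_34 has zero divisors (2·17 ≡ 0), and these lift to constant zero divisors in ℤ_34[x]; so not an integral domain
Commutative: Yes
Integral domain: No
Has unity: Yes

ℤ_34[x]: Commutative=Yes, Unity=Yes


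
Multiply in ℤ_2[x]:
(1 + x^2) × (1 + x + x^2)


Expand and collect like terms; reduce coefficients mod 2:
x^0: 1·1 = 1 ≡ 1 (mod 2)
x^1: 1·1 + 0·1 = 1 ≡ 1 (mod 2)
x^2: 1·1 + 0·1 + 1·1 = 2 ≡ 0 (mod 2)
x^3: 0·1 + 1·1 = 1 ≡ 1 (mod 2)
x^4: 1·1 = 1 ≡ 1 (mod 2)
Result: 1 + x + x^3 + x^4

f · g = 1 + x + x^3 + x^4


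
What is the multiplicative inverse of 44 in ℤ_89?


Use the extended Euclidean algorithm to write 1 = 44·s + 89·t; then s mod 89 is the inverse.
Euclidean algorithm:
  44 = 0·89 + 44
  89 = 2·44 + 1
  44 = 44·1 + 0
gcd(44,89) = 1
Back-substitution gives: 44·(-2) + 89·(1) = 1
So 44⁻¹ ≡ -2 ≡ 87 (mod 89)
Check: 44 × 87 = 3828 ≡ 1 (mod 89) ✓

44⁻¹ ≡ 87 (mod 89)


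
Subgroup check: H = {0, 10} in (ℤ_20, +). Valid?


Subgroup test for H = {0, 10} in (ℤ_20, +):
(1) 0 ∈ H? Yes
(2) Closure: for all a,b ∈ H, (a+b) mod 20 ∈ H? Yes
(3) Inverses: for all a ∈ H, -a mod 20 ∈ H? Yes

Yes, H is a subgroup of ℤ_20


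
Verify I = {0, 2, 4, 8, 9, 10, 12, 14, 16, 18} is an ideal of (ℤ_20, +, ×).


Check ideal conditions for I = {0, 2, 4, 8, 9, 10, 12, 14, 16, 18} in ℤ_20:
(1) I is an additive subgroup? No
(2) For r ∈ ℤ_20 and a ∈ I: r·a ∈ I? No  [counterexample: r=3, a=2, r·a mod 20 = 6 ∉ I]

No, I is not an ideal of ℤ_20


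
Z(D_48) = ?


Z(G) = {g ∈ G | gx = xg for all x ∈ G}
For even n, Z(D_n) = {e, r^(n/2)}: the 180° rotation r^24 commutes with every reflection and rotation

Z(D_48) = {e, r^24}


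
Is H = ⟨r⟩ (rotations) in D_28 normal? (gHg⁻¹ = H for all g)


H = ⟨r⟩ (rotations) in D_28
The rotation subgroup ⟨r⟩ has index 2 in D_28, so it is normal

Yes, normal subgroup


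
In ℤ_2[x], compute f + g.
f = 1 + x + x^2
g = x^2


Add coefficients mod 2:
x^0: 1 + 0 = 1 (mod 2)
x^1: 1 + 0 = 1 (mod 2)
x^2: 1 + 1 = 0 (mod 2)
Result: 1 + x

f + g = 1 + x


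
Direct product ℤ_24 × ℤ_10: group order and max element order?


|ℤ_24 × ℤ_10| = 24 × 10 = 240
Max element order = lcm(24,10) = 120
Cyclic? No (gcd=2)

|ℤ_24×ℤ_10| = 240, max element order = 120


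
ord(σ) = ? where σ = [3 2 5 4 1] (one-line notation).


Cycle decomposition: (1 3 5)
Cycle lengths: 3
Order = lcm(3) = 3

ord(σ) = 3


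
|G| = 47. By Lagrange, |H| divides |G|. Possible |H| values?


Lagrange's theorem: |H| divides |G|
|G| = 47
Divisors of 47: 1, 47

Possible subgroup orders: {1, 47}


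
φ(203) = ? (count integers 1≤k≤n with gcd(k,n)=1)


Factor n: 203 = 7 × 29
φ(n) = n · ∏(1 - 1/p) over distinct primes p | n
φ(203) = 203 · (1 - 1/7) · (1 - 1/29) = 168

φ(203) = 168


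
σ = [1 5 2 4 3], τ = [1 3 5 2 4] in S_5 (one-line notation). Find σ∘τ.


σ∘τ: apply τ first, then σ
1 →τ 1 →σ 1
2 →τ 3 →σ 2
3 →τ 5 →σ 3
4 →τ 2 →σ 5
5 →τ 4 →σ 4

σ∘τ = [1 2 3 5 4]


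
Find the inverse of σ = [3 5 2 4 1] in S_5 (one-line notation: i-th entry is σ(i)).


To find σ⁻¹, swap domain and range:
σ(1) = 3 → σ⁻¹(3) = 1
σ(2) = 5 → σ⁻¹(5) = 2
σ(3) = 2 → σ⁻¹(2) = 3
σ(4) = 4 → σ⁻¹(4) = 4
σ(5) = 1 → σ⁻¹(1) = 5

σ⁻¹ = [5 3 1 4 2]


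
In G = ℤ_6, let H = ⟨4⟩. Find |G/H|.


|⟨4⟩| = n / gcd(4, 6) = 6 / 2 = 3
H is normal (ℤ_6 is abelian).
|G/H| = |G| / |H| = 6 / 3 = 2

|G/H| = 2


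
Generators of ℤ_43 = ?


g generates ℤ_n iff gcd(g,n) = 1
Prime factors of 43: 43
Generators are g ∈ {1,...,42} not divisible by any of these primes.
Generators: {1, 2, 3, 4, 5, 6, 7, 8, 9, 10, 11, 12, 13, 14, 15, 16, 17, 18, 19, 20, 21, 22, 23, 24, 25, 26, 27, 28, 29, 30, 31, 32, 33, 34, 35, 36, 37, 38, 39, 40, 41, 42}
Number of generators = φ(43) = 42

Generators of ℤ_43 = {1, 2, 3, 4, 5, 6, 7, 8, 9, 10, 11, 12, 13, 14, 15, 16, 17, 18, 19, 20, 21, 22, 23, 24, 25, 26, 27, 28, 29, 30, 31, 32, 33, 34, 35, 36, 37, 38, 39, 40, 41, 42}


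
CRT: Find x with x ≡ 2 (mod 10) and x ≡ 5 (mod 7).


m₁ = 10, m₂ = 7, gcd = 1, so CRT applies. M = m₁·m₂ = 70
Let M₁ = M/m₁ = 7, M₂ = M/m₂ = 10
Find y₁ ≡ M₁⁻¹ (mod m₁): 7⁻¹ ≡ 3 (mod 10)
Find y₂ ≡ M₂⁻¹ (mod m₂): 10⁻¹ ≡ 5 (mod 7)
x = a₁·M₁·y₁ + a₂·M₂·y₂ = 2·7·3 + 5·10·5 = 292
Reduce mod 70: x ≡ 12
Check: 12 mod 10 = 2 ✓, 12 mod 7 = 5 ✓

x ≡ 12 (mod 70)


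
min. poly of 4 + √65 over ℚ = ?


Let α = 4 + √65. Then α - 4 = √65, so (α - 4)² = 65, giving α² - 8α - 49 = 0. Degree 2 and α ∉ ℚ, so this is the minimal polynomial.

Minimal polynomial: x² - 8x - 49


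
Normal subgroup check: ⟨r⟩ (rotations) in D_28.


H = ⟨r⟩ (rotations) in D_28
The rotation subgroup ⟨r⟩ has index 2 in D_28, so it is normal

Yes, normal subgroup


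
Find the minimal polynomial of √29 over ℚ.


√29 satisfies x² - 29 = 0, irreducible over ℚ since 29 is squarefree

Minimal polynomial: x² - 29


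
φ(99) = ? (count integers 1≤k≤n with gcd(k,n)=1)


Factor n: 99 = 3^2 × 11
φ(n) = n · ∏(1 - 1/p) over distinct primes p | n
φ(99) = 99 · (1 - 1/3) · (1 - 1/11) = 60

φ(99) = 60


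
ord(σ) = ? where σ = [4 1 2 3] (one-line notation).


Cycle decomposition: (1 4 3 2)
Cycle lengths: 4
Order = lcm(4) = 4

ord(σ) = 4


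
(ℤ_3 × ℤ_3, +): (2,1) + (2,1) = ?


Operation: componentwise addition mod (3, 3)
(2,1) + (2,1) = ((a₁+b₁) mod 3, (a₂+b₂) mod 3) with a = (2,1), b = (2,1)

(2,1) + (2,1) = (1,2)


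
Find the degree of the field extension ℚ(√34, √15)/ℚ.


[ℚ(√34,√15):ℚ] = [ℚ(√34,√15):ℚ(√34)]·[ℚ(√34):ℚ] = 2·2 = 4

[ℚ(√34, √15)/ℚ] = 4


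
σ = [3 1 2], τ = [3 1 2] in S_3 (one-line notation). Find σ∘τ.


σ∘τ: apply τ first, then σ
1 →τ 3 →σ 2
2 →τ 1 →σ 3
3 →τ 2 →σ 1

σ∘τ = [2 3 1]


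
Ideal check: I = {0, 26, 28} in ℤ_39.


Check ideal conditions for I = {0, 26, 28} in ℤ_39:
(1) I is an additive subgroup? No
(2) For r ∈ ℤ_39 and a ∈ I: r·a ∈ I? No  [counterexample: r=2, a=26, r·a mod 39 = 13 ∉ I]

No, I is not an ideal of ℤ_39


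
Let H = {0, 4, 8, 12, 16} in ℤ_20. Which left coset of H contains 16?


16 + H = {16 + h (mod 20) : h ∈ H}
16+0=16, 16+4=0, 16+8=4, 16+12=8, 16+16=12
16 + H = {0, 4, 8, 12, 16} = 0 + H

16 + H = {0, 4, 8, 12, 16}


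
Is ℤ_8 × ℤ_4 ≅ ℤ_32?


Comparing ℤ_8 × ℤ_4 and ℤ_32:
gcd(8,4) = 4 ≠ 1. Max element order in ℤ_8×ℤ_4 is lcm(8,4) = 8 < 32, so it has no element of order 32

No, ℤ_8 × ℤ_4 ≇ ℤ_32


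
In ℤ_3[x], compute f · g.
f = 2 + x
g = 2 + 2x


Expand and collect like terms; reduce coefficients mod 3:
x^0: 2·2 = 4 ≡ 1 (mod 3)
x^1: 2·2 + 1·2 = 6 ≡ 0 (mod 3)
x^2: 1·2 = 2 ≡ 2 (mod 3)
Result: 1 + 2x^2

f · g = 1 + 2x^2


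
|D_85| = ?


|D_n| = 2n (n rotations and n reflections)
|D_85| = 2×85 = 170

|D_85| = 170


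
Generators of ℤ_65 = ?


g generates ℤ_n iff gcd(g,n) = 1
Prime factors of 65: 5, 13
Generators are g ∈ {1,...,64} not divisible by any of these primes.
Generators: {1, 2, 3, 4, 6, 7, 8, 9, 11, 12, 14, 16, 17, 18, 19, 21, 22, 23, 24, 27, 28, 29, 31, 32, 33, 34, 36, 37, 38, 41, 42, 43, 44, 46, 47, 48, 49, 51, 53, 54, 56, 57, 58, 59, 61, 62, 63, 64}
Number of generators = φ(65) = 48

Generators of ℤ_65 = {1, 2, 3, 4, 6, 7, 8, 9, 11, 12, 14, 16, 17, 18, 19, 21, 22, 23, 24, 27, 28, 29, 31, 32, 33, 34, 36, 37, 38, 41, 42, 43, 44, 46, 47, 48, 49, 51, 53, 54, 56, 57, 58, 59, 61, 62, 63, 64}


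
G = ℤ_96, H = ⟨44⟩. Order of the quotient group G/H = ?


|⟨44⟩| = n / gcd(44, 96) = 96 / 4 = 24
H is normal (ℤ_96 is abelian).
|G/H| = |G| / |H| = 96 / 24 = 4

|G/H| = 4


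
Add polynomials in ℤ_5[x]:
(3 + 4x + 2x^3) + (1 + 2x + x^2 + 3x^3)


Add coefficients mod 5:
x^0: 3 + 1 = 4 (mod 5)
x^1: 4 + 2 = 1 (mod 5)
x^2: 0 + 1 = 1 (mod 5)
x^3: 2 + 3 = 0 (mod 5)
Result: 4 + x + x^2

f + g = 4 + x + x^2


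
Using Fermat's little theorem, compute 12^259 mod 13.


Fermat's little theorem: if p is prime and gcd(a,p)=1, then a^(p-1) ≡ 1 (mod p)
p = 13 is prime, gcd(12,13) = 1
Reduce exponent: 259 mod 12 = 7
So 12^259 ≡ 12^7 (mod 13)
12^7 mod 13 = 12

12^259 ≡ 12 (mod 13)


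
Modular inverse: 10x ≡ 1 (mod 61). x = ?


Use the extended Euclidean algorithm to write 1 = 10·s + 61·t; then s mod 61 is the inverse.
Euclidean algorithm:
  10 = 0·61 + 10
  61 = 6·10 + 1
  10 = 10·1 + 0
gcd(10,61) = 1
Back-substitution gives: 10·(-6) + 61·(1) = 1
So 10⁻¹ ≡ -6 ≡ 55 (mod 61)
Check: 10 × 55 = 550 ≡ 1 (mod 61) ✓

10⁻¹ ≡ 55 (mod 61)


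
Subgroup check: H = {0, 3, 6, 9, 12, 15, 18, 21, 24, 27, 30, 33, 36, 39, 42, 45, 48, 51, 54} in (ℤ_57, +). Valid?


Subgroup test for H = {0, 3, 6, 9, 12, 15, 18, 21, 24, 27, 30, 33, 36, 39, 42, 45, 48, 51, 54} in (ℤ_57, +):
(1) 0 ∈ H? Yes
(2) Closure: for all a,b ∈ H, (a+b) mod 57 ∈ H? Yes
(3) Inverses: for all a ∈ H, -a mod 57 ∈ H? Yes

Yes, H is a subgroup of ℤ_57


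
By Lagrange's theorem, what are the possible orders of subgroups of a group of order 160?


Lagrange's theorem: |H| divides |G|
|G| = 160
Divisors of 160: 1, 2, 4, 5, 8, 10, 16, 20, 32, 40, 80, 160

Possible subgroup orders: {1, 2, 4, 5, 8, 10, 16, 20, 32, 40, 80, 160}


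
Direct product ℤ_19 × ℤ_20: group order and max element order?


|ℤ_19 × ℤ_20| = 19 × 20 = 380
Max element order = lcm(19,20) = 380
Cyclic? Yes (gcd=1)

|ℤ_19×ℤ_20| = 380, max element order = 380


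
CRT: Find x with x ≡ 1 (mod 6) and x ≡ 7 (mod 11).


m₁ = 6, m₂ = 11, gcd = 1, so CRT applies. M = m₁·m₂ = 66
Let M₁ = M/m₁ = 11, M₂ = M/m₂ = 6
Find y₁ ≡ M₁⁻¹ (mod m₁): 11⁻¹ ≡ 5 (mod 6)
Find y₂ ≡ M₂⁻¹ (mod m₂): 6⁻¹ ≡ 2 (mod 11)
x = a₁·M₁·y₁ + a₂·M₂·y₂ = 1·11·5 + 7·6·2 = 139
Reduce mod 66: x ≡ 7
Check: 7 mod 6 = 1 ✓, 7 mod 11 = 7 ✓

x ≡ 7 (mod 66)


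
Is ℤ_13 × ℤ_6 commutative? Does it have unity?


Direct product ring; commutative with unity (1,1); but (1,0)·(0,1) = (0,0) gives zero divisors, so not an integral domain
Commutative: Yes
Integral domain: No
Has unity: Yes

ℤ_13 × ℤ_6: Commutative=Yes, Unity=Yes


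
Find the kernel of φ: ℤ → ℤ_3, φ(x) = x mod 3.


Kernel = preimage of identity
ker(φ) = {x ∈ ℤ : x ≡ 0 (mod 3)} = 3ℤ = {0, ±3, ±6, ...}

ker(φ) = 3ℤ


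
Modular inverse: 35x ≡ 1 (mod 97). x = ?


Use the extended Euclidean algorithm to write 1 = 35·s + 97·t; then s mod 97 is the inverse.
Euclidean algorithm:
  35 = 0·97 + 35
  97 = 2·35 + 27
  35 = 1·27 + 8
  27 = 3·8 + 3
  8 = 2·3 + 2
  3 = 1·2 + 1
  2 = 2·1 + 0
gcd(35,97) = 1
Back-substitution gives: 35·(-36) + 97·(13) = 1
So 35⁻¹ ≡ -36 ≡ 61 (mod 97)
Check: 35 × 61 = 2135 ≡ 1 (mod 97) ✓

35⁻¹ ≡ 61 (mod 97)


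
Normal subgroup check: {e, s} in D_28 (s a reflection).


H = {e, s} in D_28 (s a reflection)
r·s·r⁻¹ = sr⁻² ≠ s for n ≥ 3, so {e, s} is not closed under conjugation

No, not a normal subgroup


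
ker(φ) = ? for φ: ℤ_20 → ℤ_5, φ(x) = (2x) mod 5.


Kernel = preimage of identity
ker(φ) = {x ∈ ℤ_20 : 2x ≡ 0 (mod 5)}. Since 5 | 20, φ is well-defined. The kernel is the cyclic subgroup ⟨5⟩ of ℤ_20 (order 4), i.e. {0, 5, 10, 15}

ker(φ) = {0, 5, 10, 15}


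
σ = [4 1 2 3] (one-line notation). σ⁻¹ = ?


To find σ⁻¹, swap domain and range:
σ(1) = 4 → σ⁻¹(4) = 1
σ(2) = 1 → σ⁻¹(1) = 2
σ(3) = 2 → σ⁻¹(2) = 3
σ(4) = 3 → σ⁻¹(3) = 4

σ⁻¹ = [2 3 4 1]


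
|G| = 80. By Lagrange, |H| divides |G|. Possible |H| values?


Lagrange's theorem: |H| divides |G|
|G| = 80
Divisors of 80: 1, 2, 4, 5, 8, 10, 16, 20, 40, 80

Possible subgroup orders: {1, 2, 4, 5, 8, 10, 16, 20, 40, 80}


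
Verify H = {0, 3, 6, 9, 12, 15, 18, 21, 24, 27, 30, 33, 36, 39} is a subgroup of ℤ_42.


Subgroup test for H = {0, 3, 6, 9, 12, 15, 18, 21, 24, 27, 30, 33, 36, 39} in (ℤ_42, +):
(1) 0 ∈ H? Yes
(2) Closure: for all a,b ∈ H, (a+b) mod 42 ∈ H? Yes
(3) Inverses: for all a ∈ H, -a mod 42 ∈ H? Yes

Yes, H is a subgroup of ℤ_42


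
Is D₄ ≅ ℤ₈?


Comparing D₄ and ℤ₈:
D₄ is non-abelian, ℤ₈ is abelian

No, D₄ ≇ ℤ₈


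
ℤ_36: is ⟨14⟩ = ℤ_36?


g generates ℤ_n iff gcd(g, n) = 1
gcd(14, 36) = 2
Since gcd = 2 ≠ 1, ⟨14⟩ has order 18 < 36, so 14 is not a generator.

No, 14 does not generate ℤ_36


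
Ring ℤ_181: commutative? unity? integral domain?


ℤ_181 is a commutative ring with unity 1; 181 is prime, so ℤ_181 is a field (hence an integral domain)
Commutative: Yes
Integral domain: Yes
Has unity: Yes

ℤ_181: Commutative=Yes, Unity=Yes


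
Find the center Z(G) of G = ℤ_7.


Z(G) = {g ∈ G | gx = xg for all x ∈ G}
ℤ_7 is abelian, so Z(G) = G

Z(ℤ_7) = ℤ_7


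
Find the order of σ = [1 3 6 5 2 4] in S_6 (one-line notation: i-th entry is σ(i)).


Cycle decomposition: (2 3 6 4 5)
Cycle lengths: 5
Order = lcm(5) = 5

ord(σ) = 5


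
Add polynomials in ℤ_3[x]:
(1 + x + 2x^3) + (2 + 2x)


Add coefficients mod 3:
x^0: 1 + 2 = 0 (mod 3)
x^1: 1 + 2 = 0 (mod 3)
x^2: 0 + 0 = 0 (mod 3)
x^3: 2 + 0 = 2 (mod 3)
Result: 2x^3

f + g = 2x^3
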